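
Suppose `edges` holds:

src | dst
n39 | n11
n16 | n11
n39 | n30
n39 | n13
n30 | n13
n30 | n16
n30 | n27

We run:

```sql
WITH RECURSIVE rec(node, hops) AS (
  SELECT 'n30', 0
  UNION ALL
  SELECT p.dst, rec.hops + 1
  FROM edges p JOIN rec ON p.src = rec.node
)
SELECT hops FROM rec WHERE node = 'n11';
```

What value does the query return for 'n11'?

2

Base: (n30, hops=0).
Iteration 1: edges from {n30} -> (n13, hops=1), (n16, hops=1), (n27, hops=1).
Iteration 2: edges from {n13,n16,n27} -> (n11, hops=2).
Iteration 3: no outgoing edges from {n11}; recursion stops.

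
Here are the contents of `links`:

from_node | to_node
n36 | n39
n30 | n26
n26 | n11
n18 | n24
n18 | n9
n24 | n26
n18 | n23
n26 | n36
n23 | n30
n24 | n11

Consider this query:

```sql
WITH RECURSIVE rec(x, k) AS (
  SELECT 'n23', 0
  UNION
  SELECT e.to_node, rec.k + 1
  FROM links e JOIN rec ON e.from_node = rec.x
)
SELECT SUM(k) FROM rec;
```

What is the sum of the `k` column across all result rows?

13

Base: (n23, k=0).
Iteration 1: edges from {n23} -> (n30, k=1).
Iteration 2: edges from {n30} -> (n26, k=2).
Iteration 3: edges from {n26} -> (n11, k=3), (n36, k=3).
Iteration 4: edges from {n11,n36} -> (n39, k=4).
Iteration 5: no outgoing edges from {n39}; recursion stops.
SUM(k) = 0 + 1 + 2 + 3 + 3 + 4 = 13.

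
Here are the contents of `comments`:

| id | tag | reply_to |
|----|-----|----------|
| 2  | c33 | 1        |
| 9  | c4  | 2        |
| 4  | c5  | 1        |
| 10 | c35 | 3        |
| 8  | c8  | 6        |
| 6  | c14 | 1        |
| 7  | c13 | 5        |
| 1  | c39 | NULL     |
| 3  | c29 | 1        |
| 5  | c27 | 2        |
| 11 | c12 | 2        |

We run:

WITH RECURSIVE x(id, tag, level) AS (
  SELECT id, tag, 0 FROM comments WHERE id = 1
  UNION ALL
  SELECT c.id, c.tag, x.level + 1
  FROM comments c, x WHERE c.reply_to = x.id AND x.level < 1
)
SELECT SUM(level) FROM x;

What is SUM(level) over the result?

4

Base: id=1 (c39) at level 0.
Iteration 1: rows with reply_to in {1} -> c33 (id 2, level 1), c29 (id 3, level 1), c5 (id 4, level 1), c14 (id 6, level 1).
Iteration 2: level < 1 fails for all current rows; recursion stops.
SUM(level) = 0 + 1 + 1 + 1 + 1 = 4.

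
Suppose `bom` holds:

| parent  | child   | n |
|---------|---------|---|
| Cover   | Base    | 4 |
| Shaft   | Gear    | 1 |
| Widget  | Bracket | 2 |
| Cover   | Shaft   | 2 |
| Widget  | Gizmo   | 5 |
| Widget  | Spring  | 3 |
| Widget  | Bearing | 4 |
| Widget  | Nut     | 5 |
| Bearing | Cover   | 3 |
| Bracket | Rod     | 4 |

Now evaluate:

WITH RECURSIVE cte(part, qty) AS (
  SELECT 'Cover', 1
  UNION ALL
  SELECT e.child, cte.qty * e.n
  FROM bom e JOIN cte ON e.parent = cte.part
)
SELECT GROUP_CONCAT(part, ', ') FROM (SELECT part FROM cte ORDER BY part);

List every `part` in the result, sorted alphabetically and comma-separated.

Base, Cover, Gear, Shaft

Base: (Cover, qty=1).
Iteration 1: components of {Cover} -> Base = 1*4 = 4, Shaft = 1*2 = 2.
Iteration 2: components of {Base,Shaft} -> Gear = 2*1 = 2.
Iteration 3: no further components; recursion stops.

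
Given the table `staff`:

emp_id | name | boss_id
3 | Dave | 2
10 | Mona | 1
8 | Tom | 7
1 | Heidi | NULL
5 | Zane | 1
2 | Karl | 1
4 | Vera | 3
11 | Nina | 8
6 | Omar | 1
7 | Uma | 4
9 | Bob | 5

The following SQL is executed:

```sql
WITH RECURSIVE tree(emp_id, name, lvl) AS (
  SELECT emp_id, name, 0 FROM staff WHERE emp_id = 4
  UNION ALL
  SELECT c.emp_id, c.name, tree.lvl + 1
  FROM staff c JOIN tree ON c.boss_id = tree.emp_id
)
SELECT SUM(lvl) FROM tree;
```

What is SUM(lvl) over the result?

Base: emp_id=4 (Vera) at lvl 0.
Iteration 1: rows with boss_id in {4} -> Uma (id 7, lvl 1).
Iteration 2: rows with boss_id in {7} -> Tom (id 8, lvl 2).
Iteration 3: rows with boss_id in {8} -> Nina (id 11, lvl 3).
Iteration 4: no rows with boss_id in {11}; recursion stops.
SUM(lvl) = 0 + 1 + 2 + 3 = 6.

6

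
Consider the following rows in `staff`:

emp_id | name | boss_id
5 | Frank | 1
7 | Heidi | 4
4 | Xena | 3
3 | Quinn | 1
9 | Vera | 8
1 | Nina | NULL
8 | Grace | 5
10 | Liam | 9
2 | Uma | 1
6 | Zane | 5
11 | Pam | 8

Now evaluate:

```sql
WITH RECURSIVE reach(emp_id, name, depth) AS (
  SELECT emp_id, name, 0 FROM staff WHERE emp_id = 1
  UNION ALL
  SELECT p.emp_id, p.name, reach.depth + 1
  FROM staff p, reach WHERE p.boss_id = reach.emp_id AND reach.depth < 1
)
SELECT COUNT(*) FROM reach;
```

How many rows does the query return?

4

Base: emp_id=1 (Nina) at depth 0.
Iteration 1: rows with boss_id in {1} -> Uma (id 2, depth 1), Quinn (id 3, depth 1), Frank (id 5, depth 1).
Iteration 2: depth < 1 fails for all current rows; recursion stops.
Total rows emitted: 4.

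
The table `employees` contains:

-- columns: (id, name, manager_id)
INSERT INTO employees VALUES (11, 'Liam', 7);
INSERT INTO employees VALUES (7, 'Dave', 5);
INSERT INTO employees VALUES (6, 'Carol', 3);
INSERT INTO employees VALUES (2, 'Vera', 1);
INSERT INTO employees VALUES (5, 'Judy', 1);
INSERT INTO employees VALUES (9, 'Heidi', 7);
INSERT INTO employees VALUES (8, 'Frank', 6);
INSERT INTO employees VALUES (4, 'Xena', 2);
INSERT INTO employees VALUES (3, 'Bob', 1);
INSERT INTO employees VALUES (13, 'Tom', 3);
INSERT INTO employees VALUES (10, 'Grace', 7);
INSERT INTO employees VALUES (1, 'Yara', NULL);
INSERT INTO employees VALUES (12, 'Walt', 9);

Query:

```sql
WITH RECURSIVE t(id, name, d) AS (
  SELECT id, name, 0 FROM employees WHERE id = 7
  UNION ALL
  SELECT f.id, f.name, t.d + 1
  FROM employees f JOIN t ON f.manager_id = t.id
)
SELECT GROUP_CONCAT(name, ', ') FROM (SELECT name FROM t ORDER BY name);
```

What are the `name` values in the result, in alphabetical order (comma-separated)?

Dave, Grace, Heidi, Liam, Walt

Base: id=7 (Dave) at d 0.
Iteration 1: rows with manager_id in {7} -> Heidi (id 9, d 1), Grace (id 10, d 1), Liam (id 11, d 1).
Iteration 2: rows with manager_id in {9,10,11} -> Walt (id 12, d 2).
Iteration 3: no rows with manager_id in {12}; recursion stops.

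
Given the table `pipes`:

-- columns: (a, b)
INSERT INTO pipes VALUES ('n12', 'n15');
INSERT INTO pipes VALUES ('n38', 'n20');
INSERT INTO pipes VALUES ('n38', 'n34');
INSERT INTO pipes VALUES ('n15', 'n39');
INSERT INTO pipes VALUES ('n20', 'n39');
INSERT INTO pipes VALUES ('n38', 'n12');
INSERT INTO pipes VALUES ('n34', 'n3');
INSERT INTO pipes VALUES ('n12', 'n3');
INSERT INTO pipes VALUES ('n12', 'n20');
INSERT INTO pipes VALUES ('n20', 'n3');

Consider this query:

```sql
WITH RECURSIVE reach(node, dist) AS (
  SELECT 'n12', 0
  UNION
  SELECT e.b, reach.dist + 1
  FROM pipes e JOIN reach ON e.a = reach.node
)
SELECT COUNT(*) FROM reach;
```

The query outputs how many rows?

Base: (n12, dist=0).
Iteration 1: edges from {n12} -> (n15, dist=1), (n20, dist=1), (n3, dist=1).
Iteration 2: edges from {n15,n20,n3} -> (n3, dist=2), (n39, dist=2). [UNION drops 1 duplicate row(s)]
Iteration 3: no outgoing edges from {n3,n39}; recursion stops.
Total rows emitted: 6.

6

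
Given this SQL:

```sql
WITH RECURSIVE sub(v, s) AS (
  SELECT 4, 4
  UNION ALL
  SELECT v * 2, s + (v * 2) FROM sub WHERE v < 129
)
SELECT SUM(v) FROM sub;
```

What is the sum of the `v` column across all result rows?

Base: v=4, s=4.
Iteration 1: 4 < 129 holds -> v = 4 * 2 = 8, s = 4 + 8 = 12.
Iteration 2: 8 < 129 holds -> v = 8 * 2 = 16, s = 12 + 16 = 28.
Iteration 3: 16 < 129 holds -> v = 16 * 2 = 32, s = 28 + 32 = 60.
Iteration 4: 32 < 129 holds -> v = 32 * 2 = 64, s = 60 + 64 = 124.
Iteration 5: 64 < 129 holds -> v = 64 * 2 = 128, s = 124 + 128 = 252.
Iteration 6: 128 < 129 holds -> v = 128 * 2 = 256, s = 252 + 256 = 508.
Iteration 7: 256 < 129 fails; recursion stops.
SUM(v) = 4 + 8 + 16 + 32 + 64 + 128 + 256 = 508.

508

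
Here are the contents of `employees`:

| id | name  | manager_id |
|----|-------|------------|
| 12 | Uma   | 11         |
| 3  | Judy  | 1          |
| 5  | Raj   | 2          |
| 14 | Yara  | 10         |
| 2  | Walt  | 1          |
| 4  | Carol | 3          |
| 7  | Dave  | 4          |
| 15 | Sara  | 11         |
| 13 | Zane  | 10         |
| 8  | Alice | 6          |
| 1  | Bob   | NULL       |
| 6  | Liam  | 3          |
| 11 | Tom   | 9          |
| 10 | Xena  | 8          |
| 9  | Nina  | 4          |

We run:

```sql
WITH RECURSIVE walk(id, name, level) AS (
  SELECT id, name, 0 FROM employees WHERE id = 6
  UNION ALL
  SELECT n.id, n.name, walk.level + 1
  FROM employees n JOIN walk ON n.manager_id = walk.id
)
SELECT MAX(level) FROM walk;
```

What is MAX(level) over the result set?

3

Base: id=6 (Liam) at level 0.
Iteration 1: rows with manager_id in {6} -> Alice (id 8, level 1).
Iteration 2: rows with manager_id in {8} -> Xena (id 10, level 2).
Iteration 3: rows with manager_id in {10} -> Zane (id 13, level 3), Yara (id 14, level 3).
Iteration 4: no rows with manager_id in {13,14}; recursion stops.
level values: 0, 1, 2, 3, 3; the maximum is 3.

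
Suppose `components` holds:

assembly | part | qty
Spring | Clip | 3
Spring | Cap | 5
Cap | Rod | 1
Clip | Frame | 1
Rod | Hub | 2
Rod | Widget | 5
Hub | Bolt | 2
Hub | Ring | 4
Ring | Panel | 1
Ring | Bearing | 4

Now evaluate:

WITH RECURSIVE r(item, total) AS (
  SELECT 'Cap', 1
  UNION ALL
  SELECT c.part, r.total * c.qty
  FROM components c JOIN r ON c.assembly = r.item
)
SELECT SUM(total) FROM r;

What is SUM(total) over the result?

Base: (Cap, total=1).
Iteration 1: components of {Cap} -> Rod = 1*1 = 1.
Iteration 2: components of {Rod} -> Hub = 1*2 = 2, Widget = 1*5 = 5.
Iteration 3: components of {Hub,Widget} -> Bolt = 2*2 = 4, Ring = 2*4 = 8.
Iteration 4: components of {Bolt,Ring} -> Bearing = 8*4 = 32, Panel = 8*1 = 8.
Iteration 5: no further components; recursion stops.
SUM(total) = 1 + 1 + 2 + 5 + 4 + 8 + 8 + 32 = 61.

61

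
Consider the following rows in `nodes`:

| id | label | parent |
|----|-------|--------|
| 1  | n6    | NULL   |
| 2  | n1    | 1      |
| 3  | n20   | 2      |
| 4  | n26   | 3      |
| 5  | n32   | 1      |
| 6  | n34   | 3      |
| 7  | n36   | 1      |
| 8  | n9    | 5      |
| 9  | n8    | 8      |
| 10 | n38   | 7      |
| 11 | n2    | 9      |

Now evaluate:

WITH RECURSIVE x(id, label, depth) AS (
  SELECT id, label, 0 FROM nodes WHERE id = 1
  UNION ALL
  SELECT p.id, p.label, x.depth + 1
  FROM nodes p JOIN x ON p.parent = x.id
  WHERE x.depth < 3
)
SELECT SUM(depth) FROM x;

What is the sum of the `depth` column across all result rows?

Base: id=1 (n6) at depth 0.
Iteration 1: rows with parent in {1} -> n1 (id 2, depth 1), n32 (id 5, depth 1), n36 (id 7, depth 1).
Iteration 2: rows with parent in {2,5,7} -> n20 (id 3, depth 2), n9 (id 8, depth 2), n38 (id 10, depth 2).
Iteration 3: rows with parent in {3,8,10} -> n26 (id 4, depth 3), n34 (id 6, depth 3), n8 (id 9, depth 3).
Iteration 4: depth < 3 fails for all current rows; recursion stops.
SUM(depth) = 0 + 1 + 1 + 1 + 2 + 2 + 2 + 3 + 3 + 3 = 18.

18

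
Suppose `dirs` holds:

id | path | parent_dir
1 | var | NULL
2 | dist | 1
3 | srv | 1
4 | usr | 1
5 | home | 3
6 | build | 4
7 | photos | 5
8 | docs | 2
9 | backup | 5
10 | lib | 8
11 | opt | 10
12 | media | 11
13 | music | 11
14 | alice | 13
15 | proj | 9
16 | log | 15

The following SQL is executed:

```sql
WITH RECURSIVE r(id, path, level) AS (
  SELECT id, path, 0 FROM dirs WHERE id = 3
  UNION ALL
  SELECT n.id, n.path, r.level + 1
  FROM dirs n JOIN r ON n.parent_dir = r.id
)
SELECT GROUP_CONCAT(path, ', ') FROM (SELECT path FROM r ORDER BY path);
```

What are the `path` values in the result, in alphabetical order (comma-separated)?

backup, home, log, photos, proj, srv

Base: id=3 (srv) at level 0.
Iteration 1: rows with parent_dir in {3} -> home (id 5, level 1).
Iteration 2: rows with parent_dir in {5} -> photos (id 7, level 2), backup (id 9, level 2).
Iteration 3: rows with parent_dir in {7,9} -> proj (id 15, level 3).
Iteration 4: rows with parent_dir in {15} -> log (id 16, level 4).
Iteration 5: no rows with parent_dir in {16}; recursion stops.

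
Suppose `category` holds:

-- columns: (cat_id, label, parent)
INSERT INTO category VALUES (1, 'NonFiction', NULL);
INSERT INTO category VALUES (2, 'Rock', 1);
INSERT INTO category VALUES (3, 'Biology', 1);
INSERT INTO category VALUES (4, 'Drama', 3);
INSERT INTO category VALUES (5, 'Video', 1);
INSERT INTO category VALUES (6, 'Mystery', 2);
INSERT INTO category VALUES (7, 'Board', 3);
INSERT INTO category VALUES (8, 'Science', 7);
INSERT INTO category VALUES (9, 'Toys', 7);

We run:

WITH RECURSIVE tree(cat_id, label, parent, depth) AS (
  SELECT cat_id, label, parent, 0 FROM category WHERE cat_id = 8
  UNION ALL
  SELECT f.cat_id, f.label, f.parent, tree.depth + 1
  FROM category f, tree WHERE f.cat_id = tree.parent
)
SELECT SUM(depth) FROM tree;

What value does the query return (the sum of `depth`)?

Base: cat_id=8 (Science), parent=7, depth 0.
Iteration 1: join on cat_id=7 -> Board (id 7, parent=3, depth 1).
Iteration 2: join on cat_id=3 -> Biology (id 3, parent=1, depth 2).
Iteration 3: join on cat_id=1 -> NonFiction (id 1, parent=NULL, depth 3).
Iteration 4: parent is NULL; no match; recursion stops.
SUM(depth) = 0 + 1 + 2 + 3 = 6.

6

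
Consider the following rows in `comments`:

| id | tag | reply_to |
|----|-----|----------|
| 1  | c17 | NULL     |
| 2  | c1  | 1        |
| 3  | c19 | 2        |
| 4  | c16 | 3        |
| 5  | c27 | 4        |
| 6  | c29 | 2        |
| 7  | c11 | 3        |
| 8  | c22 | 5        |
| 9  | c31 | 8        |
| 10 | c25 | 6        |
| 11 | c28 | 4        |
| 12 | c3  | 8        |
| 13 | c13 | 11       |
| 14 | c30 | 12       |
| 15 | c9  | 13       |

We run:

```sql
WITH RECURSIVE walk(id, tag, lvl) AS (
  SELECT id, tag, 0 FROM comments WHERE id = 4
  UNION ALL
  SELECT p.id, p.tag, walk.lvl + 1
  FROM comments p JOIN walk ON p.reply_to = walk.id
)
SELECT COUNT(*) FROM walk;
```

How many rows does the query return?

9

Base: id=4 (c16) at lvl 0.
Iteration 1: rows with reply_to in {4} -> c27 (id 5, lvl 1), c28 (id 11, lvl 1).
Iteration 2: rows with reply_to in {5,11} -> c22 (id 8, lvl 2), c13 (id 13, lvl 2).
Iteration 3: rows with reply_to in {8,13} -> c31 (id 9, lvl 3), c3 (id 12, lvl 3), c9 (id 15, lvl 3).
Iteration 4: rows with reply_to in {9,12,15} -> c30 (id 14, lvl 4).
Iteration 5: no rows with reply_to in {14}; recursion stops.
Total rows emitted: 9.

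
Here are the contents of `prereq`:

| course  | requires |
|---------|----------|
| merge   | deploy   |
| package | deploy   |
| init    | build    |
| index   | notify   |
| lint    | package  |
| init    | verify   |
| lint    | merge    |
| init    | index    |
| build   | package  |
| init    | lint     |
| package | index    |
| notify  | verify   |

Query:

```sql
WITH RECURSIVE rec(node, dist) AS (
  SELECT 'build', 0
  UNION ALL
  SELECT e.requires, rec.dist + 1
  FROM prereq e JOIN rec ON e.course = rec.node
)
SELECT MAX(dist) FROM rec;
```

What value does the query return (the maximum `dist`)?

4

Base: (build, dist=0).
Iteration 1: edges from {build} -> (package, dist=1).
Iteration 2: edges from {package} -> (deploy, dist=2), (index, dist=2).
Iteration 3: edges from {deploy,index} -> (notify, dist=3).
Iteration 4: edges from {notify} -> (verify, dist=4).
Iteration 5: no outgoing edges from {verify}; recursion stops.
dist values: 0, 1, 2, 2, 3, 4; the maximum is 4.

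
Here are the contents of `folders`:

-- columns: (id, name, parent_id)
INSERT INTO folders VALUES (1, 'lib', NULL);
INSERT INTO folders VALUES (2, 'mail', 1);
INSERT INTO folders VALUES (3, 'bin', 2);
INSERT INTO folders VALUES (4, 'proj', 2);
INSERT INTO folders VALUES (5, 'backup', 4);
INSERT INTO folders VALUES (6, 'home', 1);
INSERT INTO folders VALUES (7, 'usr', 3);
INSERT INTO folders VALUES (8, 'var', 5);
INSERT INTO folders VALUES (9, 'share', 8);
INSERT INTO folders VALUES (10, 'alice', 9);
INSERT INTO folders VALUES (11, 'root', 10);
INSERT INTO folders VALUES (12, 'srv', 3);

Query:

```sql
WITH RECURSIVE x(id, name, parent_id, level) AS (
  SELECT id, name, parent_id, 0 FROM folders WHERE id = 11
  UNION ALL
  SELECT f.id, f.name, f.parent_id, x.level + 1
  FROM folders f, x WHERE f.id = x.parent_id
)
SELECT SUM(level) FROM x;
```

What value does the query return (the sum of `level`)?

28

Base: id=11 (root), parent_id=10, level 0.
Iteration 1: join on id=10 -> alice (id 10, parent_id=9, level 1).
Iteration 2: join on id=9 -> share (id 9, parent_id=8, level 2).
Iteration 3: join on id=8 -> var (id 8, parent_id=5, level 3).
Iteration 4: join on id=5 -> backup (id 5, parent_id=4, level 4).
Iteration 5: join on id=4 -> proj (id 4, parent_id=2, level 5).
Iteration 6: join on id=2 -> mail (id 2, parent_id=1, level 6).
Iteration 7: join on id=1 -> lib (id 1, parent_id=NULL, level 7).
Iteration 8: parent_id is NULL; no match; recursion stops.
SUM(level) = 0 + 1 + 2 + 3 + 4 + 5 + 6 + 7 = 28.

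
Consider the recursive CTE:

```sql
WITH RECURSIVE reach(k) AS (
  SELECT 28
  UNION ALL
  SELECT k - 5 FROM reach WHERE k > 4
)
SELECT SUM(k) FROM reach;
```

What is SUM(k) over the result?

Base: k=28.
Iteration 1: 28 > 4 holds -> k = 28 - 5 = 23.
Iteration 2: 23 > 4 holds -> k = 23 - 5 = 18.
Iteration 3: 18 > 4 holds -> k = 18 - 5 = 13.
Iteration 4: 13 > 4 holds -> k = 13 - 5 = 8.
Iteration 5: 8 > 4 holds -> k = 8 - 5 = 3.
Iteration 6: 3 > 4 fails; recursion stops.
SUM(k) = 28 + 23 + 18 + 13 + 8 + 3 = 93.

93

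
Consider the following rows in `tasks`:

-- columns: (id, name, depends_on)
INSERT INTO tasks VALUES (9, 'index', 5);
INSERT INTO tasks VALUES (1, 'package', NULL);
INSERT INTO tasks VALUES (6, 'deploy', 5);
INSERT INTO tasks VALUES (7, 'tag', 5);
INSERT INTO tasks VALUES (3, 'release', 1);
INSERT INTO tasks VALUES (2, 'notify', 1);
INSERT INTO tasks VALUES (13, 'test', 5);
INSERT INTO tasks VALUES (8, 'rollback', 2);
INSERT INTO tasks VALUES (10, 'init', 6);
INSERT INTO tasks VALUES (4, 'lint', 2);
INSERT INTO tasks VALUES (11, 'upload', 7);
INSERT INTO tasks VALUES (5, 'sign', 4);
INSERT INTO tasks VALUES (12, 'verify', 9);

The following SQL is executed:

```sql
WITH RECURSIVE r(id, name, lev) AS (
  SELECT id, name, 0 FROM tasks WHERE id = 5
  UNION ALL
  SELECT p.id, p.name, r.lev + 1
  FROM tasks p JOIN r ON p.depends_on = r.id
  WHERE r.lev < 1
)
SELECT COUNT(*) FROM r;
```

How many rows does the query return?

5

Base: id=5 (sign) at lev 0.
Iteration 1: rows with depends_on in {5} -> deploy (id 6, lev 1), tag (id 7, lev 1), index (id 9, lev 1), test (id 13, lev 1).
Iteration 2: lev < 1 fails for all current rows; recursion stops.
Total rows emitted: 5.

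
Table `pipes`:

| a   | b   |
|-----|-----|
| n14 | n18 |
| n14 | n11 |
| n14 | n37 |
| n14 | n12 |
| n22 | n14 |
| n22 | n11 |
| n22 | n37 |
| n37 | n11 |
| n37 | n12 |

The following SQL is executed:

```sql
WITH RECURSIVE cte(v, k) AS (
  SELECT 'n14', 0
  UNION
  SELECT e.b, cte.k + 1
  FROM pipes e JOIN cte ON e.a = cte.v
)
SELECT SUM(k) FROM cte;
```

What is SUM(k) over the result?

Base: (n14, k=0).
Iteration 1: edges from {n14} -> (n11, k=1), (n12, k=1), (n18, k=1), (n37, k=1).
Iteration 2: edges from {n11,n12,n18,n37} -> (n11, k=2), (n12, k=2).
Iteration 3: no outgoing edges from {n11,n12}; recursion stops.
SUM(k) = 0 + 1 + 1 + 1 + 1 + 2 + 2 = 8.

8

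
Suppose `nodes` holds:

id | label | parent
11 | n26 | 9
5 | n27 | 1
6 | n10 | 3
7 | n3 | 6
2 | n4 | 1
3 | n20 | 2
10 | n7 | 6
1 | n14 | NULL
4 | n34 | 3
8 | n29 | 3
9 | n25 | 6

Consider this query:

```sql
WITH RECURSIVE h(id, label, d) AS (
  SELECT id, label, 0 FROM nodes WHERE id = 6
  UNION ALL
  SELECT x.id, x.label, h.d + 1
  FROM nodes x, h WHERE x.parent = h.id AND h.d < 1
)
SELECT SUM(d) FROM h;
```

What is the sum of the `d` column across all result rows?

3

Base: id=6 (n10) at d 0.
Iteration 1: rows with parent in {6} -> n3 (id 7, d 1), n25 (id 9, d 1), n7 (id 10, d 1).
Iteration 2: d < 1 fails for all current rows; recursion stops.
SUM(d) = 0 + 1 + 1 + 1 = 3.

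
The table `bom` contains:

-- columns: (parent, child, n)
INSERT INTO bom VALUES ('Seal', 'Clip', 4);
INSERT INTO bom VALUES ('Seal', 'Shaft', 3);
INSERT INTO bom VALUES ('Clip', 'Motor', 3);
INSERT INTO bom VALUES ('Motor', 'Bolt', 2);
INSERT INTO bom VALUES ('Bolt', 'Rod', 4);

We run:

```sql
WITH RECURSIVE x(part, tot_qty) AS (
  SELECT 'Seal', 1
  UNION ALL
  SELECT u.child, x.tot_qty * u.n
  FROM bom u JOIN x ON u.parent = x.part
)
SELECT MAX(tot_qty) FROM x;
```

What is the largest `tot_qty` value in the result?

Base: (Seal, tot_qty=1).
Iteration 1: components of {Seal} -> Clip = 1*4 = 4, Shaft = 1*3 = 3.
Iteration 2: components of {Clip,Shaft} -> Motor = 4*3 = 12.
Iteration 3: components of {Motor} -> Bolt = 12*2 = 24.
Iteration 4: components of {Bolt} -> Rod = 24*4 = 96.
Iteration 5: no further components; recursion stops.
tot_qty values: 1, 4, 3, 12, 24, 96; the maximum is 96.

96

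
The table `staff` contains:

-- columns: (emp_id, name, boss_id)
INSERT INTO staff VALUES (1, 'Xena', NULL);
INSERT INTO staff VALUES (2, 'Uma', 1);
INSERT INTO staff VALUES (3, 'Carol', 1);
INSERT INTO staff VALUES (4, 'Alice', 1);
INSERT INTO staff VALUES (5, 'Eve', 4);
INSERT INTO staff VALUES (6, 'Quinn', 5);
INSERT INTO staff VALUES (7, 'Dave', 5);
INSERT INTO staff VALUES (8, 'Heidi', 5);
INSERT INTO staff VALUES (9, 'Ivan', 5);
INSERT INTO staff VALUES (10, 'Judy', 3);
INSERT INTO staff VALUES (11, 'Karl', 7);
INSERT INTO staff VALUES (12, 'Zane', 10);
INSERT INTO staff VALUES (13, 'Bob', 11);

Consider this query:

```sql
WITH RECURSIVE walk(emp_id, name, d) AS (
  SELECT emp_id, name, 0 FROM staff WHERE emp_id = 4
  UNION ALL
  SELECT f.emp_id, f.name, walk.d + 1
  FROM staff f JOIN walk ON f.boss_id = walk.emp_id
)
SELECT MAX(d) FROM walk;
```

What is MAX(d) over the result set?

Base: emp_id=4 (Alice) at d 0.
Iteration 1: rows with boss_id in {4} -> Eve (id 5, d 1).
Iteration 2: rows with boss_id in {5} -> Quinn (id 6, d 2), Dave (id 7, d 2), Heidi (id 8, d 2), Ivan (id 9, d 2).
Iteration 3: rows with boss_id in {6,7,8,9} -> Karl (id 11, d 3).
Iteration 4: rows with boss_id in {11} -> Bob (id 13, d 4).
Iteration 5: no rows with boss_id in {13}; recursion stops.
d values: 0, 1, 2, 2, 2, 2, 3, 4; the maximum is 4.

4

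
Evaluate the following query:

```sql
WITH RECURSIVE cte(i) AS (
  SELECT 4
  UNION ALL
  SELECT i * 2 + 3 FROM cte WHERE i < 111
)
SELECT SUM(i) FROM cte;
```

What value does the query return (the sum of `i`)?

Base: i=4.
Iteration 1: 4 < 111 holds -> i = 4 * 2 + 3 = 11.
Iteration 2: 11 < 111 holds -> i = 11 * 2 + 3 = 25.
Iteration 3: 25 < 111 holds -> i = 25 * 2 + 3 = 53.
Iteration 4: 53 < 111 holds -> i = 53 * 2 + 3 = 109.
Iteration 5: 109 < 111 holds -> i = 109 * 2 + 3 = 221.
Iteration 6: 221 < 111 fails; recursion stops.
SUM(i) = 4 + 11 + 25 + 53 + 109 + 221 = 423.

423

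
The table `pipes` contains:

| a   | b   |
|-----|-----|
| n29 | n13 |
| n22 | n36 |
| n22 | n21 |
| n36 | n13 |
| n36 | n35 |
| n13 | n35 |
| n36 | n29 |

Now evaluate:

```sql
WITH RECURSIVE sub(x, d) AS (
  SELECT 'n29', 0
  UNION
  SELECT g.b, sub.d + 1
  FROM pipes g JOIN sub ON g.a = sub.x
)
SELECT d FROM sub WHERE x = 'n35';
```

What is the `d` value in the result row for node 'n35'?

2

Base: (n29, d=0).
Iteration 1: edges from {n29} -> (n13, d=1).
Iteration 2: edges from {n13} -> (n35, d=2).
Iteration 3: no outgoing edges from {n35}; recursion stops.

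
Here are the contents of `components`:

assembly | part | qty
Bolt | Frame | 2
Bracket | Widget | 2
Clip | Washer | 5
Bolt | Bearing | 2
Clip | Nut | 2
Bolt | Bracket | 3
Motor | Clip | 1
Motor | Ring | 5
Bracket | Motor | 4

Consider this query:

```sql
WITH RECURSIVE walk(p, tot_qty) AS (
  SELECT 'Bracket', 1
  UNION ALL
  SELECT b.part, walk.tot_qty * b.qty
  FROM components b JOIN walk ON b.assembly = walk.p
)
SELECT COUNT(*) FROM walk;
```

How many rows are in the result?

Base: (Bracket, tot_qty=1).
Iteration 1: components of {Bracket} -> Motor = 1*4 = 4, Widget = 1*2 = 2.
Iteration 2: components of {Motor,Widget} -> Clip = 4*1 = 4, Ring = 4*5 = 20.
Iteration 3: components of {Clip,Ring} -> Nut = 4*2 = 8, Washer = 4*5 = 20.
Iteration 4: no further components; recursion stops.
Total rows emitted: 7.

7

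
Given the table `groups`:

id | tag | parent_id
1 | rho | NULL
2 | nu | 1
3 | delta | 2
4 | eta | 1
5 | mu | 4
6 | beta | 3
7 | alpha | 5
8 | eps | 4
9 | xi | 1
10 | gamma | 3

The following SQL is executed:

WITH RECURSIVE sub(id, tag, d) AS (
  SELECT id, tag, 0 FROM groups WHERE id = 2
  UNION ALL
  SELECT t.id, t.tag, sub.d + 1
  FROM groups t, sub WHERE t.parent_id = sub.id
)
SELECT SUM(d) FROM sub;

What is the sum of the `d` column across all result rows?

5

Base: id=2 (nu) at d 0.
Iteration 1: rows with parent_id in {2} -> delta (id 3, d 1).
Iteration 2: rows with parent_id in {3} -> beta (id 6, d 2), gamma (id 10, d 2).
Iteration 3: no rows with parent_id in {6,10}; recursion stops.
SUM(d) = 0 + 1 + 2 + 2 = 5.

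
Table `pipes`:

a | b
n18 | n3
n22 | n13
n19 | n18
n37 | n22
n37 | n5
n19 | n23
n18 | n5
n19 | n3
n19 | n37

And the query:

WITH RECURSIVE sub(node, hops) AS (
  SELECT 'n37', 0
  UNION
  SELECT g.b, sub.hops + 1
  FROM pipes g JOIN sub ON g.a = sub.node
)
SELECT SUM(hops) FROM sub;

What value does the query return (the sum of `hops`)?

4

Base: (n37, hops=0).
Iteration 1: edges from {n37} -> (n22, hops=1), (n5, hops=1).
Iteration 2: edges from {n22,n5} -> (n13, hops=2).
Iteration 3: no outgoing edges from {n13}; recursion stops.
SUM(hops) = 0 + 1 + 1 + 2 = 4.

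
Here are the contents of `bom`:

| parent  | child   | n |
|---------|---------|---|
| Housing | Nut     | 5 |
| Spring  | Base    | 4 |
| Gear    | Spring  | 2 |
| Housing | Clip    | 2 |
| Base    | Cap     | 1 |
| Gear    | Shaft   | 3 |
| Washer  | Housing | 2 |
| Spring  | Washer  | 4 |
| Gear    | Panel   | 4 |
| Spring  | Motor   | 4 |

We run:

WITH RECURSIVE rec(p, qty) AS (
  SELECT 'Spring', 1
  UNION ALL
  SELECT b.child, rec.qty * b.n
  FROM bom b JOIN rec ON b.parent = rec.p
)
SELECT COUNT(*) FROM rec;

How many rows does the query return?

8

Base: (Spring, qty=1).
Iteration 1: components of {Spring} -> Base = 1*4 = 4, Motor = 1*4 = 4, Washer = 1*4 = 4.
Iteration 2: components of {Base,Motor,Washer} -> Cap = 4*1 = 4, Housing = 4*2 = 8.
Iteration 3: components of {Cap,Housing} -> Clip = 8*2 = 16, Nut = 8*5 = 40.
Iteration 4: no further components; recursion stops.
Total rows emitted: 8.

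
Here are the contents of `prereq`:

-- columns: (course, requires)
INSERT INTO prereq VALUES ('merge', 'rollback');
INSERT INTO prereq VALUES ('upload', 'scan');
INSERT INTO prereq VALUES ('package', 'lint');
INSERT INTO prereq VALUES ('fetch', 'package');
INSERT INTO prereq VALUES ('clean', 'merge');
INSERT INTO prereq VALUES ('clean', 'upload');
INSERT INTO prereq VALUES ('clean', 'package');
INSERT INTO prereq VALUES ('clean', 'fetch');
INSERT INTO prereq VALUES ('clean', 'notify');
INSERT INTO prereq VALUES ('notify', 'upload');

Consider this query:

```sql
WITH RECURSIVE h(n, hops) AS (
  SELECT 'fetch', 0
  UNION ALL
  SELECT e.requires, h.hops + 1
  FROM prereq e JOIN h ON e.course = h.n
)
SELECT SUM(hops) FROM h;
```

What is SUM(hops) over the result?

Base: (fetch, hops=0).
Iteration 1: edges from {fetch} -> (package, hops=1).
Iteration 2: edges from {package} -> (lint, hops=2).
Iteration 3: no outgoing edges from {lint}; recursion stops.
SUM(hops) = 0 + 1 + 2 = 3.

3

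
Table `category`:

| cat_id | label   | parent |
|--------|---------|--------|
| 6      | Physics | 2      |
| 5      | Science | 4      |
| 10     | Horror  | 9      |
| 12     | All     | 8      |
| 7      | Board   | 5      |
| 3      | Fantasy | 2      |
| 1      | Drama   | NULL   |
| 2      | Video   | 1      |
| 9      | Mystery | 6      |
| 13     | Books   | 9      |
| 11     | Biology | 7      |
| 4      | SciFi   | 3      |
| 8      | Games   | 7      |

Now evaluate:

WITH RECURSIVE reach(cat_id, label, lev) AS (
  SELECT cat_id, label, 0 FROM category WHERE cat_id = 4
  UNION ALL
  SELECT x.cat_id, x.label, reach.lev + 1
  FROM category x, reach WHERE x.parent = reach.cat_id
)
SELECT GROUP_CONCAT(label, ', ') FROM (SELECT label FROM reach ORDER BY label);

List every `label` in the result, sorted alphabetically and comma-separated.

Base: cat_id=4 (SciFi) at lev 0.
Iteration 1: rows with parent in {4} -> Science (id 5, lev 1).
Iteration 2: rows with parent in {5} -> Board (id 7, lev 2).
Iteration 3: rows with parent in {7} -> Games (id 8, lev 3), Biology (id 11, lev 3).
Iteration 4: rows with parent in {8,11} -> All (id 12, lev 4).
Iteration 5: no rows with parent in {12}; recursion stops.

All, Biology, Board, Games, SciFi, Science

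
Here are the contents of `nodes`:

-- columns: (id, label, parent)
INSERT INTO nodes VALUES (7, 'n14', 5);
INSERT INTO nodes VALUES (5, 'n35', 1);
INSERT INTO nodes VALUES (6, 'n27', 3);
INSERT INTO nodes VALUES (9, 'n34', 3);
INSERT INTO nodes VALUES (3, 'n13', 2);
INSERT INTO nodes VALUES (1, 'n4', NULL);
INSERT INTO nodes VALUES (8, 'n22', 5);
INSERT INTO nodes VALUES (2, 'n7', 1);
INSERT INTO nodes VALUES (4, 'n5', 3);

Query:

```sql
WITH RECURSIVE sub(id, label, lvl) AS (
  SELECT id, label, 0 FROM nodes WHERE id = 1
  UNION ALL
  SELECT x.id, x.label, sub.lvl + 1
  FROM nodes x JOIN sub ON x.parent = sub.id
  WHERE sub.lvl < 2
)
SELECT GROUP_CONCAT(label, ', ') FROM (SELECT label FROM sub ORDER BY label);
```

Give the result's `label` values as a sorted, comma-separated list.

Base: id=1 (n4) at lvl 0.
Iteration 1: rows with parent in {1} -> n7 (id 2, lvl 1), n35 (id 5, lvl 1).
Iteration 2: rows with parent in {2,5} -> n13 (id 3, lvl 2), n14 (id 7, lvl 2), n22 (id 8, lvl 2).
Iteration 3: lvl < 2 fails for all current rows; recursion stops.

n13, n14, n22, n35, n4, n7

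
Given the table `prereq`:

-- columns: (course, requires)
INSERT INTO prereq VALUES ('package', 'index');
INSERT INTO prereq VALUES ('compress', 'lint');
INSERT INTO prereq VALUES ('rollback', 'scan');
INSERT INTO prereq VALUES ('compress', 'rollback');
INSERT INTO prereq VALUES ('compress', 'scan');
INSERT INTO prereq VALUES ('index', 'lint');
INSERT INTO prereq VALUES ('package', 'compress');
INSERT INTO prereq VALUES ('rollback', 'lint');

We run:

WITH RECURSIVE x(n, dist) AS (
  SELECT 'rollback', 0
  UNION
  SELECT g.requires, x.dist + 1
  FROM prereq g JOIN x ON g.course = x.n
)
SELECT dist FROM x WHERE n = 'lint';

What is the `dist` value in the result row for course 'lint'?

1

Base: (rollback, dist=0).
Iteration 1: edges from {rollback} -> (lint, dist=1), (scan, dist=1).
Iteration 2: no outgoing edges from {lint,scan}; recursion stops.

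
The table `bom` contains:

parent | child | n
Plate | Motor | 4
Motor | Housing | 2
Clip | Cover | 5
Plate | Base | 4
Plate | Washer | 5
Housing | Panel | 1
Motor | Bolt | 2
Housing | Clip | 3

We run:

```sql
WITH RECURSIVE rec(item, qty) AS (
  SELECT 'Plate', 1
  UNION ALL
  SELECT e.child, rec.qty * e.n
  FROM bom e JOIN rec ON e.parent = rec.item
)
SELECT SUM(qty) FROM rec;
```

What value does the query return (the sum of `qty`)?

182

Base: (Plate, qty=1).
Iteration 1: components of {Plate} -> Base = 1*4 = 4, Motor = 1*4 = 4, Washer = 1*5 = 5.
Iteration 2: components of {Base,Motor,Washer} -> Bolt = 4*2 = 8, Housing = 4*2 = 8.
Iteration 3: components of {Bolt,Housing} -> Clip = 8*3 = 24, Panel = 8*1 = 8.
Iteration 4: components of {Clip,Panel} -> Cover = 24*5 = 120.
Iteration 5: no further components; recursion stops.
SUM(qty) = 1 + 4 + 5 + 4 + 8 + 8 + 24 + 8 + 120 = 182.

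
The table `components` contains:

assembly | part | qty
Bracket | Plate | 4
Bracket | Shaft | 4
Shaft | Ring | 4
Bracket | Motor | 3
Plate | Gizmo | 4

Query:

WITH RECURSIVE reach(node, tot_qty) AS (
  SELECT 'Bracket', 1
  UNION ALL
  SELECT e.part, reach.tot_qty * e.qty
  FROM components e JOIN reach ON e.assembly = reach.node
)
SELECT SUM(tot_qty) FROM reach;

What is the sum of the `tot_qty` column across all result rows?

44

Base: (Bracket, tot_qty=1).
Iteration 1: components of {Bracket} -> Motor = 1*3 = 3, Plate = 1*4 = 4, Shaft = 1*4 = 4.
Iteration 2: components of {Motor,Plate,Shaft} -> Gizmo = 4*4 = 16, Ring = 4*4 = 16.
Iteration 3: no further components; recursion stops.
SUM(tot_qty) = 1 + 4 + 4 + 3 + 16 + 16 = 44.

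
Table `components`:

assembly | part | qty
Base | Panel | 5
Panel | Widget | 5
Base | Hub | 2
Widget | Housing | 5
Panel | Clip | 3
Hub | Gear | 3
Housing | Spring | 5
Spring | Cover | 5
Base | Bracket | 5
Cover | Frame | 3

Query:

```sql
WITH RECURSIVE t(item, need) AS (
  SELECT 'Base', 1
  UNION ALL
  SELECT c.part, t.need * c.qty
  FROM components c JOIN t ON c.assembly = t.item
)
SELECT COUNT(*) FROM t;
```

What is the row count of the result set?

11

Base: (Base, need=1).
Iteration 1: components of {Base} -> Bracket = 1*5 = 5, Hub = 1*2 = 2, Panel = 1*5 = 5.
Iteration 2: components of {Bracket,Hub,Panel} -> Clip = 5*3 = 15, Gear = 2*3 = 6, Widget = 5*5 = 25.
Iteration 3: components of {Clip,Gear,Widget} -> Housing = 25*5 = 125.
Iteration 4: components of {Housing} -> Spring = 125*5 = 625.
Iteration 5: components of {Spring} -> Cover = 625*5 = 3125.
Iteration 6: components of {Cover} -> Frame = 3125*3 = 9375.
Iteration 7: no further components; recursion stops.
Total rows emitted: 11.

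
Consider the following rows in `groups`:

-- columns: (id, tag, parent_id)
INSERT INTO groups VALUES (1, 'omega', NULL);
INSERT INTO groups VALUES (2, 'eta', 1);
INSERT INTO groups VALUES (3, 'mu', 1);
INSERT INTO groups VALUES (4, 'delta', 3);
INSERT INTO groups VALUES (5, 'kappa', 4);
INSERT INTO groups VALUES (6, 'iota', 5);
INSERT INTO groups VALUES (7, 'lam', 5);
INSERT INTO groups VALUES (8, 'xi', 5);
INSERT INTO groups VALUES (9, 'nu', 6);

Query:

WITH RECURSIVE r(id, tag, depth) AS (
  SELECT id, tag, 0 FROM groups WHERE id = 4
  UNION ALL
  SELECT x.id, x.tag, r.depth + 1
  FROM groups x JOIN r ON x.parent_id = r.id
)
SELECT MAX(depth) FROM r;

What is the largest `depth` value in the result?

Base: id=4 (delta) at depth 0.
Iteration 1: rows with parent_id in {4} -> kappa (id 5, depth 1).
Iteration 2: rows with parent_id in {5} -> iota (id 6, depth 2), lam (id 7, depth 2), xi (id 8, depth 2).
Iteration 3: rows with parent_id in {6,7,8} -> nu (id 9, depth 3).
Iteration 4: no rows with parent_id in {9}; recursion stops.
depth values: 0, 1, 2, 2, 2, 3; the maximum is 3.

3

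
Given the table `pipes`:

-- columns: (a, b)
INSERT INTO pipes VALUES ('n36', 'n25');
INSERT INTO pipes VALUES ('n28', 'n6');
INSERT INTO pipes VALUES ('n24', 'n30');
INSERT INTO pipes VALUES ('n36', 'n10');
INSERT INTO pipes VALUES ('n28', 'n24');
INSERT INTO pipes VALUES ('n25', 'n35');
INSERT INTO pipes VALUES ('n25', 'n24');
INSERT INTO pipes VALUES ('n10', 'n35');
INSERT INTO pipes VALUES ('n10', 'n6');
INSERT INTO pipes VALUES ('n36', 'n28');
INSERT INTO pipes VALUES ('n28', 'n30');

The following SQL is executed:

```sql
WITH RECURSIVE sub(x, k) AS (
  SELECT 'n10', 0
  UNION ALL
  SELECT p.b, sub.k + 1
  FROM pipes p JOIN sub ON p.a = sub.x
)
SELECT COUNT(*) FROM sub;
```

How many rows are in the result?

3

Base: (n10, k=0).
Iteration 1: edges from {n10} -> (n35, k=1), (n6, k=1).
Iteration 2: no outgoing edges from {n35,n6}; recursion stops.
Total rows emitted: 3.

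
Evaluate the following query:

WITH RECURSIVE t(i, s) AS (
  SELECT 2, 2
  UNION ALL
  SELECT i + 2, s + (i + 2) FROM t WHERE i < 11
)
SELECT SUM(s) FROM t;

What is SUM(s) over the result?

Base: i=2, s=2.
Iteration 1: 2 < 11 holds -> i = 2 + 2 = 4, s = 2 + 4 = 6.
Iteration 2: 4 < 11 holds -> i = 4 + 2 = 6, s = 6 + 6 = 12.
Iteration 3: 6 < 11 holds -> i = 6 + 2 = 8, s = 12 + 8 = 20.
Iteration 4: 8 < 11 holds -> i = 8 + 2 = 10, s = 20 + 10 = 30.
Iteration 5: 10 < 11 holds -> i = 10 + 2 = 12, s = 30 + 12 = 42.
Iteration 6: 12 < 11 fails; recursion stops.
SUM(s) = 2 + 6 + 12 + 20 + 30 + 42 = 112.

112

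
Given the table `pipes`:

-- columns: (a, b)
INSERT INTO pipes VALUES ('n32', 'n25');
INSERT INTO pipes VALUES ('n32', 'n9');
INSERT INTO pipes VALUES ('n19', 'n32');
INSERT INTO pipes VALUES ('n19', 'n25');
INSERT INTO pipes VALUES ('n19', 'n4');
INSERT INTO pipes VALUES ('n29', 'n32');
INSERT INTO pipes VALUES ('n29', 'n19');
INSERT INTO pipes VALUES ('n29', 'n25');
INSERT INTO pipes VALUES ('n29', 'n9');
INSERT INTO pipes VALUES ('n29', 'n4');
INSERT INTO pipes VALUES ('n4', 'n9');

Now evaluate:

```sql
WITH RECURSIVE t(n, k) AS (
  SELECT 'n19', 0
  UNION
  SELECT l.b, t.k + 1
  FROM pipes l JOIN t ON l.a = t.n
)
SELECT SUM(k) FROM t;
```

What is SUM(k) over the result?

Base: (n19, k=0).
Iteration 1: edges from {n19} -> (n25, k=1), (n32, k=1), (n4, k=1).
Iteration 2: edges from {n25,n32,n4} -> (n25, k=2), (n9, k=2). [UNION drops 1 duplicate row(s)]
Iteration 3: no outgoing edges from {n25,n9}; recursion stops.
SUM(k) = 0 + 1 + 1 + 1 + 2 + 2 = 7.

7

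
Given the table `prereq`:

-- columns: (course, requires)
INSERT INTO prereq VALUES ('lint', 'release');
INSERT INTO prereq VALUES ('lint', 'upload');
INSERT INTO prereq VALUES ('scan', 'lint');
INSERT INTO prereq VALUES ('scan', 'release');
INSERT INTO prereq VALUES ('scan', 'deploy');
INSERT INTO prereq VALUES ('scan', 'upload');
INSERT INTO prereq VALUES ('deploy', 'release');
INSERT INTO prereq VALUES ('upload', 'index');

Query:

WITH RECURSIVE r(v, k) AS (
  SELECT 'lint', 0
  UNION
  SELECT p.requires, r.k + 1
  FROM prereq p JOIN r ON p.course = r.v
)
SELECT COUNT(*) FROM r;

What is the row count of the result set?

4

Base: (lint, k=0).
Iteration 1: edges from {lint} -> (release, k=1), (upload, k=1).
Iteration 2: edges from {release,upload} -> (index, k=2).
Iteration 3: no outgoing edges from {index}; recursion stops.
Total rows emitted: 4.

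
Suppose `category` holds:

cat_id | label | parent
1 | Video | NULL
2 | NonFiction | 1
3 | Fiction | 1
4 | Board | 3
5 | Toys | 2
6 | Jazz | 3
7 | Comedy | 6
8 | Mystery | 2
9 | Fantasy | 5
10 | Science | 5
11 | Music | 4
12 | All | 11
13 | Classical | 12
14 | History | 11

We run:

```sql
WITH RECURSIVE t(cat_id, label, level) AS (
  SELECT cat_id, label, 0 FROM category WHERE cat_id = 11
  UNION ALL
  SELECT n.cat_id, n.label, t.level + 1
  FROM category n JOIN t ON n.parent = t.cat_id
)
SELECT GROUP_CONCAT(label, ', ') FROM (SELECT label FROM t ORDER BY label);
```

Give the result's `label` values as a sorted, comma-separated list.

Base: cat_id=11 (Music) at level 0.
Iteration 1: rows with parent in {11} -> All (id 12, level 1), History (id 14, level 1).
Iteration 2: rows with parent in {12,14} -> Classical (id 13, level 2).
Iteration 3: no rows with parent in {13}; recursion stops.

All, Classical, History, Music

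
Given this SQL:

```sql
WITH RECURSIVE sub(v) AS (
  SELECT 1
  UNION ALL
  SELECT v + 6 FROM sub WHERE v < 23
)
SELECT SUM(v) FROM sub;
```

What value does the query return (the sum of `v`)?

Base: v=1.
Iteration 1: 1 < 23 holds -> v = 1 + 6 = 7.
Iteration 2: 7 < 23 holds -> v = 7 + 6 = 13.
Iteration 3: 13 < 23 holds -> v = 13 + 6 = 19.
Iteration 4: 19 < 23 holds -> v = 19 + 6 = 25.
Iteration 5: 25 < 23 fails; recursion stops.
SUM(v) = 1 + 7 + 13 + 19 + 25 = 65.

65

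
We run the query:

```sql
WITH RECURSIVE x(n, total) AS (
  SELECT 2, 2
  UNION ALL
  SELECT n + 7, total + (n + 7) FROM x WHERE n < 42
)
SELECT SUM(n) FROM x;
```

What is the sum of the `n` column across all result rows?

Base: n=2, total=2.
Iteration 1: 2 < 42 holds -> n = 2 + 7 = 9, total = 2 + 9 = 11.
Iteration 2: 9 < 42 holds -> n = 9 + 7 = 16, total = 11 + 16 = 27.
Iteration 3: 16 < 42 holds -> n = 16 + 7 = 23, total = 27 + 23 = 50.
Iteration 4: 23 < 42 holds -> n = 23 + 7 = 30, total = 50 + 30 = 80.
Iteration 5: 30 < 42 holds -> n = 30 + 7 = 37, total = 80 + 37 = 117.
Iteration 6: 37 < 42 holds -> n = 37 + 7 = 44, total = 117 + 44 = 161.
Iteration 7: 44 < 42 fails; recursion stops.
SUM(n) = 2 + 9 + 16 + 23 + 30 + 37 + 44 = 161.

161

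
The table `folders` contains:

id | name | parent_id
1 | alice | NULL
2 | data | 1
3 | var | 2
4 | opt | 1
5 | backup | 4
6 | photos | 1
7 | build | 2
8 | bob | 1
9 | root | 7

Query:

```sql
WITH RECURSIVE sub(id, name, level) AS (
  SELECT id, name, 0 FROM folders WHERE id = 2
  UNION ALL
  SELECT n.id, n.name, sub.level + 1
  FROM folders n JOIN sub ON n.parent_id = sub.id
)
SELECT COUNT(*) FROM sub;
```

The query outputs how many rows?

4

Base: id=2 (data) at level 0.
Iteration 1: rows with parent_id in {2} -> var (id 3, level 1), build (id 7, level 1).
Iteration 2: rows with parent_id in {3,7} -> root (id 9, level 2).
Iteration 3: no rows with parent_id in {9}; recursion stops.
Total rows emitted: 4.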